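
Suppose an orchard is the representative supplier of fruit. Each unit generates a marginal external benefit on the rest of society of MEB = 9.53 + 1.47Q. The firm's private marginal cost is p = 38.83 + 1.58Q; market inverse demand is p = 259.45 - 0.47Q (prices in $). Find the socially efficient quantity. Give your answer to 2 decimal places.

Social marginal cost = private MC − MEB = 29.30 + 0.11Q.
Set SMC = demand: 29.30 + 0.11Q = 259.45 - 0.47Q → Q* = 396.8103.

Q* = 396.81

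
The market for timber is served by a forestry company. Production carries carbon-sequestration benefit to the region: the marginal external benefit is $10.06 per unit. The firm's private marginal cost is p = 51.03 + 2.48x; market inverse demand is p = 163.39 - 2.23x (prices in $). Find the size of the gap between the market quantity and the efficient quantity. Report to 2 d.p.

2.14 units

Market equilibrium (private): 51.03 + 2.48x = 163.39 - 2.23x → x_m = 23.8556.
Social marginal cost = private MC − MEB = 40.97 + 2.48x.
Set SMC = demand: 40.97 + 2.48x = 163.39 - 2.23x → x* = 25.9915.
Gap = |23.8556 − 25.9915| = 2.1359.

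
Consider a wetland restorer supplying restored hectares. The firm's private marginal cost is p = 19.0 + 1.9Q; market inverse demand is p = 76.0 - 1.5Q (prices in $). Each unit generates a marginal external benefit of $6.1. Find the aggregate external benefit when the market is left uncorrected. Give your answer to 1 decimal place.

Market equilibrium (private): 19.0 + 1.9Q = 76.0 - 1.5Q → Q_m = 16.7647.
Total external benefit = MEB × Q_m = 6.1 × 16.7647 = 102.2647.

$102.3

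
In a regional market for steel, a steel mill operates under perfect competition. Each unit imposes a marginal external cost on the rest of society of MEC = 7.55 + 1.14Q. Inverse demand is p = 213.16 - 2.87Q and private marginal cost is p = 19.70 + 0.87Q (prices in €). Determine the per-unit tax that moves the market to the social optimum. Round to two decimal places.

tax = €50.98 per unit

Social marginal cost = private MC + MEC = 27.25 + 2.01Q.
Set SMC = demand: 27.25 + 2.01Q = 213.16 - 2.87Q → Q* = 38.0963.
The Pigouvian tax equals MEC at Q*: 7.55 + 1.14×38.0963 = 50.9798.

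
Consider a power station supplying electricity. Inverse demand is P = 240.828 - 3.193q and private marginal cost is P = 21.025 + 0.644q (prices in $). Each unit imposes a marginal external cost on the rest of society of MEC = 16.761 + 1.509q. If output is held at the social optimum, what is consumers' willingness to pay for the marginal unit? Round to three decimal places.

Social marginal cost = private MC + MEC = 37.786 + 2.153q.
Set SMC = demand: 37.786 + 2.153q = 240.828 - 3.193q → q* = 37.9802.
Consumer price on the demand curve at q*: 240.828 − 3.193×37.9802 = 119.5572.

P = $119.557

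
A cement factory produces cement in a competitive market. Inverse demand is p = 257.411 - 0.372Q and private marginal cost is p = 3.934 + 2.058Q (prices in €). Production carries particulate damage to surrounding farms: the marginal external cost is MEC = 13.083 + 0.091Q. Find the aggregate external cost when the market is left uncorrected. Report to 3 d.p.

€1859.788

Market equilibrium (private): 3.934 + 2.058Q = 257.411 - 0.372Q → Q_m = 104.3115.
Total external cost = ∫₀^{Q_m} (13.083 + 0.091Q) dQ = 13.083×104.3115 + ½×0.091×104.3115² = 1859.7878.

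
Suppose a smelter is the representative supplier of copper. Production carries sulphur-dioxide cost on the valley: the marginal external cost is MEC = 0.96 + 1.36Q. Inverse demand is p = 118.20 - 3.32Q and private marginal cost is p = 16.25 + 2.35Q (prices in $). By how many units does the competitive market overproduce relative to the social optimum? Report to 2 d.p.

3.62 units

Market equilibrium (private): 16.25 + 2.35Q = 118.20 - 3.32Q → Q_m = 17.9806.
Social marginal cost = private MC + MEC = 17.21 + 3.71Q.
Set SMC = demand: 17.21 + 3.71Q = 118.20 - 3.32Q → Q* = 14.3656.
Gap = |17.9806 − 14.3656| = 3.6150.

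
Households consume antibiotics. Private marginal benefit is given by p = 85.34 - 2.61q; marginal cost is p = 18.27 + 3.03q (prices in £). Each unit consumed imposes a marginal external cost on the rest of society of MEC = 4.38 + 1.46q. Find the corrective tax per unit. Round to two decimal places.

tax = £17.27 per unit

Social marginal benefit = demand − MEC = 80.96 - 4.07q.
Set SMB = MC: 80.96 - 4.07q = 18.27 + 3.03q → q* = 8.8296.
The Pigouvian tax equals MEC at q*: 4.38 + 1.46×8.8296 = 17.2712.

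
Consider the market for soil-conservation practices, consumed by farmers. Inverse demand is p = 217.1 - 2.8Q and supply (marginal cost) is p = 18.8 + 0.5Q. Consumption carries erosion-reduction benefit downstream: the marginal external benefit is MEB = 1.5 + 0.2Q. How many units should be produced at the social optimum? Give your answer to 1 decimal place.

Social marginal benefit = demand + MEB = 218.6 - 2.6Q.
Set SMB = MC: 218.6 - 2.6Q = 18.8 + 0.5Q → Q* = 64.4516.

Q* = 64.5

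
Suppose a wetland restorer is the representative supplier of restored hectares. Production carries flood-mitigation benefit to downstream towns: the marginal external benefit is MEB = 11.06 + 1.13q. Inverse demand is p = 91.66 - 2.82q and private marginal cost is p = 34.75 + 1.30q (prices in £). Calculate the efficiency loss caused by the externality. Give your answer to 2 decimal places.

DWL = £118.93

Market equilibrium (private): 34.75 + 1.30q = 91.66 - 2.82q → q_m = 13.8131.
Social marginal cost = private MC − MEB = 23.69 + 0.17q.
Set SMC = demand: 23.69 + 0.17q = 91.66 - 2.82q → q* = 22.7324.
The loss is the area between SMC and demand from q* to q_m; with linear curves that's a triangle of height MEB(q_m).
DWL = ½ × 8.9193 × 26.6688 = 118.9335.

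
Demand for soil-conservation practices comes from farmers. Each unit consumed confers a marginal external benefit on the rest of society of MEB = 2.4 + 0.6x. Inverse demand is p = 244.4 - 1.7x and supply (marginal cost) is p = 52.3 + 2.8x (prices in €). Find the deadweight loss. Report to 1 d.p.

DWL = €100.6

Market equilibrium (private): 52.3 + 2.8x = 244.4 - 1.7x → x_m = 42.6889.
Social marginal benefit = demand + MEB = 246.8 - 1.1x.
Set SMB = MC: 246.8 - 1.1x = 52.3 + 2.8x → x* = 49.8718.
The welfare-loss triangle has base |x_m − x*| and height MEB(x_m) (the vertical gap between SMB and MC is zero at x* and MEB at x_m).
DWL = ½ × 7.1829 × 28.0133 = 100.6084.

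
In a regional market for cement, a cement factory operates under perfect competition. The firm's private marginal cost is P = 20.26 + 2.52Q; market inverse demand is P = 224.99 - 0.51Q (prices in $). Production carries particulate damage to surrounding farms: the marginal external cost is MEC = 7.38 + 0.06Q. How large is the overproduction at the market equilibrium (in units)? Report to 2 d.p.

Market equilibrium (private): 20.26 + 2.52Q = 224.99 - 0.51Q → Q_m = 67.5677.
Social marginal cost = private MC + MEC = 27.64 + 2.58Q.
Set SMC = demand: 27.64 + 2.58Q = 224.99 - 0.51Q → Q* = 63.8673.
Gap = |67.5677 − 63.8673| = 3.7004.

3.70 units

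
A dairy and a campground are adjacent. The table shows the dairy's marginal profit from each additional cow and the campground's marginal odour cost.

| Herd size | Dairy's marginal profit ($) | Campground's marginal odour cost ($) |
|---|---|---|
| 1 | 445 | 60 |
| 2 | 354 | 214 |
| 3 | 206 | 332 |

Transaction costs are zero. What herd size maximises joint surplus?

2

Bargaining reaches the level where marginal profit last exceeds marginal odour cost.
That holds through level 2 (354 ≥ 214) but not at 3 (206 < 332).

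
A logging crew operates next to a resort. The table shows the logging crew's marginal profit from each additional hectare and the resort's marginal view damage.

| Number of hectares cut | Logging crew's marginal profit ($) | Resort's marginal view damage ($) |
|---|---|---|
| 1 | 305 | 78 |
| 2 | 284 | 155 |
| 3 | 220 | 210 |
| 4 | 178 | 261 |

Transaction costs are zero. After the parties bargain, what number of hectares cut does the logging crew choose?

Bargaining reaches the level where marginal profit last exceeds marginal view damage.
That holds through level 3 (220 ≥ 210) but not at 4 (178 < 261).

3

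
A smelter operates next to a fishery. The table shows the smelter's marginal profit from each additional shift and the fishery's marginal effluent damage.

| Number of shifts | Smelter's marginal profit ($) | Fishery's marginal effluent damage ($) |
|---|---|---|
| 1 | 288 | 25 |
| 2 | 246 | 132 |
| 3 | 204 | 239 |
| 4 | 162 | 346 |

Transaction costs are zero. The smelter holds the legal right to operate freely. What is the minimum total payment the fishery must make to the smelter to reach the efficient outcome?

$366

Left alone the smelter would choose level 4 (marginal profit stays positive).
Efficient level: k* = 2 (marginal profit ≥ marginal effluent damage through 2).
The fishery must at least cover the smelter's forgone profit from cutting 4→2: 204 + 162 = 366.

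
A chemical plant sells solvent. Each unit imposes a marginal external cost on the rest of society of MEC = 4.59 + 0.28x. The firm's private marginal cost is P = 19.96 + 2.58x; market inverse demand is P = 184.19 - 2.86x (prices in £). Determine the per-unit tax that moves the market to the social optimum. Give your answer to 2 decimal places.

Social marginal cost = private MC + MEC = 24.55 + 2.86x.
Set SMC = demand: 24.55 + 2.86x = 184.19 - 2.86x → x* = 27.9091.
The Pigouvian tax equals MEC at x*: 4.59 + 0.28×27.9091 = 12.4045.

tax = £12.40 per unit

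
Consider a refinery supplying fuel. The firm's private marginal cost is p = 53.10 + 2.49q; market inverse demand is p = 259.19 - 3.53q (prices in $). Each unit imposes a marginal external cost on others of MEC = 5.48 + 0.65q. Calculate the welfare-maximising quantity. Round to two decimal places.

q* = 30.08

Social marginal cost = private MC + MEC = 58.58 + 3.14q.
Set SMC = demand: 58.58 + 3.14q = 259.19 - 3.53q → q* = 30.0765.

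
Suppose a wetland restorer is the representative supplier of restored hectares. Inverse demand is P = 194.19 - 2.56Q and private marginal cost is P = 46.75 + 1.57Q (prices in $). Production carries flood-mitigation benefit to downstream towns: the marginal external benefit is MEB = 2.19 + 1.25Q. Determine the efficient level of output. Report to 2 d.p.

Q* = 51.95

Social marginal cost = private MC − MEB = 44.56 + 0.32Q.
Set SMC = demand: 44.56 + 0.32Q = 194.19 - 2.56Q → Q* = 51.9549.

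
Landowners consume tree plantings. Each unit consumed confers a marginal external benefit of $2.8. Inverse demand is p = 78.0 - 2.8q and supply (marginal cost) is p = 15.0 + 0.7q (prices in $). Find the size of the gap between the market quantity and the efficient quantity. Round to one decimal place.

0.8 units

Market equilibrium (private): 15.0 + 0.7q = 78.0 - 2.8q → q_m = 18.0000.
Social marginal benefit = demand + MEB = 80.8 - 2.8q.
Set SMB = MC: 80.8 - 2.8q = 15.0 + 0.7q → q* = 18.8000.
Gap = |18.0000 − 18.8000| = 0.8000.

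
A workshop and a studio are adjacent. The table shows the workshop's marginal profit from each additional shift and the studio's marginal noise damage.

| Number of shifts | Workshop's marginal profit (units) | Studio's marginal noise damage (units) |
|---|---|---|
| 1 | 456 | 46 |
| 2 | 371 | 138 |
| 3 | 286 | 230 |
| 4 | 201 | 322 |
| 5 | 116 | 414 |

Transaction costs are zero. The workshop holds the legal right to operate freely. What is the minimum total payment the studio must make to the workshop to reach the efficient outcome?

Left alone the workshop would choose level 5 (marginal profit stays positive).
Efficient level: k* = 3 (marginal profit ≥ marginal noise damage through 3).
The studio must at least cover the workshop's forgone profit from cutting 5→3: 201 + 116 = 317.

317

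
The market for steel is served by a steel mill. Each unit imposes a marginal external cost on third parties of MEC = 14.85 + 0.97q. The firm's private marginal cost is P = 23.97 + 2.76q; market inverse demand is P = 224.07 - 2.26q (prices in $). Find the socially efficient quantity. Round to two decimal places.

q* = 30.93

Social marginal cost = private MC + MEC = 38.82 + 3.73q.
Set SMC = demand: 38.82 + 3.73q = 224.07 - 2.26q → q* = 30.9265.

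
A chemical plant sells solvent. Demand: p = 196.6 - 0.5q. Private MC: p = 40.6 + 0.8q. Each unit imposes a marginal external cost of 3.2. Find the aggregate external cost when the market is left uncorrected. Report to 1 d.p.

Market equilibrium (private): 40.6 + 0.8q = 196.6 - 0.5q → q_m = 120.0000.
Total external cost = MEC × q_m = 3.2 × 120.0000 = 384.0000.

384.0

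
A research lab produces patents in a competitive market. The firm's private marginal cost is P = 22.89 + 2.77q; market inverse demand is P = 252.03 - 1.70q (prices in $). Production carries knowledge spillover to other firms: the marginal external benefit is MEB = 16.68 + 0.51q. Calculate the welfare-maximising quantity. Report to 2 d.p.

q* = 62.08

Social marginal cost = private MC − MEB = 6.21 + 2.26q.
Set SMC = demand: 6.21 + 2.26q = 252.03 - 1.70q → q* = 62.0758.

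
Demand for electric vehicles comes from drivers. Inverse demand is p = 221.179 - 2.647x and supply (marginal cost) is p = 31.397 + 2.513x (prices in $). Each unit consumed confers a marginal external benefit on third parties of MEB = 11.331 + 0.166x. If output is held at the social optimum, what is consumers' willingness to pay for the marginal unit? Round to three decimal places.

Social marginal benefit = demand + MEB = 232.510 - 2.481x.
Set SMB = MC: 232.510 - 2.481x = 31.397 + 2.513x → x* = 40.2709.
Consumer price on the demand curve at x*: 221.179 − 2.647×40.2709 = 114.5819.

P = $114.582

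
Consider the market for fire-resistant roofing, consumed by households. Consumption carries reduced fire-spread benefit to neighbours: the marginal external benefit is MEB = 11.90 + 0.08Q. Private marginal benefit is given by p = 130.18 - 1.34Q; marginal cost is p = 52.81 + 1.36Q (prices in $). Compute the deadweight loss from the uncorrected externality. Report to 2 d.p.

Market equilibrium (private): 52.81 + 1.36Q = 130.18 - 1.34Q → Q_m = 28.6556.
Social marginal benefit = demand + MEB = 142.08 - 1.26Q.
Set SMB = MC: 142.08 - 1.26Q = 52.81 + 1.36Q → Q* = 34.0725.
Height of the DWL triangle at Q_m is SMB(Q_m) − MC(Q_m) = MEB(Q_m) = 14.1924.
DWL = ½ × 5.4169 × 14.1924 = 38.4394.

DWL = $38.44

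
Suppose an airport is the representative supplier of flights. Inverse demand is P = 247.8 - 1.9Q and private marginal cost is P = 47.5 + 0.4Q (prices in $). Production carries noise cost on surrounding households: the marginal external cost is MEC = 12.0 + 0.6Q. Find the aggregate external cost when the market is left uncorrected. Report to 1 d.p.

$3320.3

Market equilibrium (private): 47.5 + 0.4Q = 247.8 - 1.9Q → Q_m = 87.0870.
Total external cost = ∫₀^{Q_m} (12.0 + 0.6Q) dQ = 12.0×87.0870 + ½×0.6×87.0870² = 3320.2877.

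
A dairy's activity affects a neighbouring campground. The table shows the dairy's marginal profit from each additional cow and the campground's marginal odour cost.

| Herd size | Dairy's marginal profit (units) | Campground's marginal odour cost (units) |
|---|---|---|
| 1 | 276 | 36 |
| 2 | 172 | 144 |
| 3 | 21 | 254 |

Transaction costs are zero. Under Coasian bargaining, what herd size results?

2

Bargaining reaches the level where marginal profit last exceeds marginal odour cost.
That holds through level 2 (172 ≥ 144) but not at 3 (21 < 254).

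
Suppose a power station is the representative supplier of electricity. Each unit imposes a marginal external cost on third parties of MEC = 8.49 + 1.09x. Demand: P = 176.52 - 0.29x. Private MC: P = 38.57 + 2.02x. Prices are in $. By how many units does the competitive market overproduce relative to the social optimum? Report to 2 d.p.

21.64 units

Market equilibrium (private): 38.57 + 2.02x = 176.52 - 0.29x → x_m = 59.7186.
Social marginal cost = private MC + MEC = 47.06 + 3.11x.
Set SMC = demand: 47.06 + 3.11x = 176.52 - 0.29x → x* = 38.0765.
Gap = |59.7186 − 38.0765| = 21.6421.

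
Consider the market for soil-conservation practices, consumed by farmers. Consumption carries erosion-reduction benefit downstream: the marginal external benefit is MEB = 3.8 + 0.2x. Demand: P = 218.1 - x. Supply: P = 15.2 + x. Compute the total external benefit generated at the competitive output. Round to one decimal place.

Market equilibrium (private): 15.2 + x = 218.1 - x → x_m = 101.4500.
Total external benefit = ∫₀^{x_m} (3.8 + 0.2x) dx = 3.8×101.4500 + ½×0.2×101.4500² = 1414.7203.

1414.7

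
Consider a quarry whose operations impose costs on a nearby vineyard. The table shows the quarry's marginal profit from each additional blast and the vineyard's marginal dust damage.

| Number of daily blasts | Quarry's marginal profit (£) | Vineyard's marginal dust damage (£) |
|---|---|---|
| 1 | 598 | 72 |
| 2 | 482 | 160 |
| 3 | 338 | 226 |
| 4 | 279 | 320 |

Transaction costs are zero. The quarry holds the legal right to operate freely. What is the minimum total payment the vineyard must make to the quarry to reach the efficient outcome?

£279

Left alone the quarry would choose level 4 (marginal profit stays positive).
Efficient level: k* = 3 (marginal profit ≥ marginal dust damage through 3).
The vineyard must at least cover the quarry's forgone profit from cutting 4→3: 279 = 279.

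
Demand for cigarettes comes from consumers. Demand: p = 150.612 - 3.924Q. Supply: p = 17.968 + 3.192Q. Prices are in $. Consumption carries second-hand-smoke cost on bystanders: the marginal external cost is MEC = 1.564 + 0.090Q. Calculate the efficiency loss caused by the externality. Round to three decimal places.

DWL = $0.729

Market equilibrium (private): 17.968 + 3.192Q = 150.612 - 3.924Q → Q_m = 18.6402.
Social marginal benefit = demand − MEC = 149.048 - 4.014Q.
Set SMB = MC: 149.048 - 4.014Q = 17.968 + 3.192Q → Q* = 18.1904.
Height of the DWL triangle at Q_m is MC(Q_m) − SMB(Q_m) = MEC(Q_m) = 3.2416.
DWL = ½ × 0.4498 × 3.2416 = 0.7290.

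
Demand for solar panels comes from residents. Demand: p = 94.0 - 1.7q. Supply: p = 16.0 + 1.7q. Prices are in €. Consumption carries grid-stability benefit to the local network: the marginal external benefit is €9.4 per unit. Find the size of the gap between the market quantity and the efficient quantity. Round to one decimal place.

2.8 units

Market equilibrium (private): 16.0 + 1.7q = 94.0 - 1.7q → q_m = 22.9412.
Social marginal benefit = demand + MEB = 103.4 - 1.7q.
Set SMB = MC: 103.4 - 1.7q = 16.0 + 1.7q → q* = 25.7059.
Gap = |22.9412 − 25.7059| = 2.7647.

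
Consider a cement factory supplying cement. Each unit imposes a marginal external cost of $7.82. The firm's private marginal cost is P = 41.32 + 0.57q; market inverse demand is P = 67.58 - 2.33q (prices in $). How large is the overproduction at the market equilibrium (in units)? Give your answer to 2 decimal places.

Market equilibrium (private): 41.32 + 0.57q = 67.58 - 2.33q → q_m = 9.0552.
Social marginal cost = private MC + MEC = 49.14 + 0.57q.
Set SMC = demand: 49.14 + 0.57q = 67.58 - 2.33q → q* = 6.3586.
Gap = |9.0552 − 6.3586| = 2.6966.

2.70 units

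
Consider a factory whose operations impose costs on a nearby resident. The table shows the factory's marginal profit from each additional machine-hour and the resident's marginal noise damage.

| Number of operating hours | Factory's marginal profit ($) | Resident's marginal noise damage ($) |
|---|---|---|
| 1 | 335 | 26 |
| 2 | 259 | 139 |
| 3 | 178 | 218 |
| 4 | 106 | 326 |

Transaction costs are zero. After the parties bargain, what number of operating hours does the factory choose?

2

Bargaining reaches the level where marginal profit last exceeds marginal noise damage.
That holds through level 2 (259 ≥ 139) but not at 3 (178 < 218).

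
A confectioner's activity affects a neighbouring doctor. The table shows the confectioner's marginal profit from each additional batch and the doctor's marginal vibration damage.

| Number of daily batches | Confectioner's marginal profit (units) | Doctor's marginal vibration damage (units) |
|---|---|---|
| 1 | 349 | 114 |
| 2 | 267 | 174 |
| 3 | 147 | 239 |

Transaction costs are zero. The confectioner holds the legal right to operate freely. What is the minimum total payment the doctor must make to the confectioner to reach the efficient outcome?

Left alone the confectioner would choose level 3 (marginal profit stays positive).
Efficient level: k* = 2 (marginal profit ≥ marginal vibration damage through 2).
The doctor must at least cover the confectioner's forgone profit from cutting 3→2: 147 = 147.

147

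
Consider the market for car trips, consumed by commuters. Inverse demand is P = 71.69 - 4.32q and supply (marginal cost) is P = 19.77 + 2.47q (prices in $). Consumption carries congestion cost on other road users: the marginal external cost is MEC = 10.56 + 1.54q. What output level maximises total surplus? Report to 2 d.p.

Social marginal benefit = demand − MEC = 61.13 - 5.86q.
Set SMB = MC: 61.13 - 5.86q = 19.77 + 2.47q → q* = 4.9652.

q* = 4.97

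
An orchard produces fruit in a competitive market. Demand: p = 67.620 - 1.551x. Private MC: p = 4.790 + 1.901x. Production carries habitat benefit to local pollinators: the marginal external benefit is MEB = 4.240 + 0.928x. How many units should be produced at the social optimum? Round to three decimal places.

x* = 26.573

Social marginal cost = private MC − MEB = 0.550 + 0.973x.
Set SMC = demand: 0.550 + 0.973x = 67.620 - 1.551x → x* = 26.5729.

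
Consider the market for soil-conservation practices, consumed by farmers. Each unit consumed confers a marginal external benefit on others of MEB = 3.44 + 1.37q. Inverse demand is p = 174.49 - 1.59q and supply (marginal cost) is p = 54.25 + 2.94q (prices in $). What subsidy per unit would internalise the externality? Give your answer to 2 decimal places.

Social marginal benefit = demand + MEB = 177.93 - 0.22q.
Set SMB = MC: 177.93 - 0.22q = 54.25 + 2.94q → q* = 39.1392.
The Pigouvian subsidy equals MEB at q*: 3.44 + 1.37×39.1392 = 57.0607.

subsidy = $57.06 per unit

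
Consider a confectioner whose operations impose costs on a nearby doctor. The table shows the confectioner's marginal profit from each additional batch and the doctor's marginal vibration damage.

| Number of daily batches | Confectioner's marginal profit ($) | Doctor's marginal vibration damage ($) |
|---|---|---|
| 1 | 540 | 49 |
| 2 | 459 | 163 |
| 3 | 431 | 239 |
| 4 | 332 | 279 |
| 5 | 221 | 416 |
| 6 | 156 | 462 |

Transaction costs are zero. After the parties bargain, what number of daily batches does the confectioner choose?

Bargaining reaches the level where marginal profit last exceeds marginal vibration damage.
That holds through level 4 (332 ≥ 279) but not at 5 (221 < 416).

4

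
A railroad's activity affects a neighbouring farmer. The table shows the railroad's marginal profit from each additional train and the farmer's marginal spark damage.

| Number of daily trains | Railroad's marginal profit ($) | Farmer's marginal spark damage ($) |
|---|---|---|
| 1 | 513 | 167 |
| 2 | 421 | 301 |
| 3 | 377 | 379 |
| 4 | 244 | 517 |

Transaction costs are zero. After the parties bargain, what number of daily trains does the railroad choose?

Bargaining reaches the level where marginal profit last exceeds marginal spark damage.
That holds through level 2 (421 ≥ 301) but not at 3 (377 < 379).

2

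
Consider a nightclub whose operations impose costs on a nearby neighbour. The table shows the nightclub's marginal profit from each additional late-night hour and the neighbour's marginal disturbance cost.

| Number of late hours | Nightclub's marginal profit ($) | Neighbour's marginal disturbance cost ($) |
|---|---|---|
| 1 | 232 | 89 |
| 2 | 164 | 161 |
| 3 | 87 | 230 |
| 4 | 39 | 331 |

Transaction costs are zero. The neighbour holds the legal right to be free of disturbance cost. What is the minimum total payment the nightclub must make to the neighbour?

$250

Efficient level: marginal profit ≥ marginal disturbance cost through level 2, so k* = 2.
With the neighbour holding the right, the nightclub must at least compensate total damage at k*: 89 + 161 = 250.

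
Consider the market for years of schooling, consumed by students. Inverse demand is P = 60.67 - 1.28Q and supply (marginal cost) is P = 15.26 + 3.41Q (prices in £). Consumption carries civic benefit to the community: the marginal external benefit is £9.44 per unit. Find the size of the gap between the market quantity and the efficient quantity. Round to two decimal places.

Market equilibrium (private): 15.26 + 3.41Q = 60.67 - 1.28Q → Q_m = 9.6823.
Social marginal benefit = demand + MEB = 70.11 - 1.28Q.
Set SMB = MC: 70.11 - 1.28Q = 15.26 + 3.41Q → Q* = 11.6951.
Gap = |9.6823 − 11.6951| = 2.0128.

2.01 units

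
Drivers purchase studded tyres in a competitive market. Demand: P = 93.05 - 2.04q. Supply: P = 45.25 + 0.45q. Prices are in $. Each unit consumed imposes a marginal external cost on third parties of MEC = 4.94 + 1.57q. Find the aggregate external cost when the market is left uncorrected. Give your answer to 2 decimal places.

Market equilibrium (private): 45.25 + 0.45q = 93.05 - 2.04q → q_m = 19.1968.
Total external cost = ∫₀^{q_m} (4.94 + 1.57q) dq = 4.94×19.1968 + ½×1.57×19.1968² = 384.1181.

$384.12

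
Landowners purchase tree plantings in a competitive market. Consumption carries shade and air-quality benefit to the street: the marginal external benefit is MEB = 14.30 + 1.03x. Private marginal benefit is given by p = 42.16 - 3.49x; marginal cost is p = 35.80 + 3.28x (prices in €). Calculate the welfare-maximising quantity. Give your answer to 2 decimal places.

Social marginal benefit = demand + MEB = 56.46 - 2.46x.
Set SMB = MC: 56.46 - 2.46x = 35.80 + 3.28x → x* = 3.5993.

x* = 3.60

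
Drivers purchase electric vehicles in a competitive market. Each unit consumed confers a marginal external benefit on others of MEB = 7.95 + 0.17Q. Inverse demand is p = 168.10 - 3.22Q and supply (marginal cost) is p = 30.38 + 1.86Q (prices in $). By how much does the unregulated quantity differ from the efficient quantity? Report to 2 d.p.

2.56 units

Market equilibrium (private): 30.38 + 1.86Q = 168.10 - 3.22Q → Q_m = 27.1102.
Social marginal benefit = demand + MEB = 176.05 - 3.05Q.
Set SMB = MC: 176.05 - 3.05Q = 30.38 + 1.86Q → Q* = 29.6680.
Gap = |27.1102 − 29.6680| = 2.5578.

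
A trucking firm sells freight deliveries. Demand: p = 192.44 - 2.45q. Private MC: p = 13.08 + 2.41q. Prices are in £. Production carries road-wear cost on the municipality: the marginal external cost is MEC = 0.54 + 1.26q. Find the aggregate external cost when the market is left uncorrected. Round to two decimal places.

Market equilibrium (private): 13.08 + 2.41q = 192.44 - 2.45q → q_m = 36.9053.
Total external cost = ∫₀^{q_m} (0.54 + 1.26q) dq = 0.54×36.9053 + ½×1.26×36.9053² = 877.9896.

£877.99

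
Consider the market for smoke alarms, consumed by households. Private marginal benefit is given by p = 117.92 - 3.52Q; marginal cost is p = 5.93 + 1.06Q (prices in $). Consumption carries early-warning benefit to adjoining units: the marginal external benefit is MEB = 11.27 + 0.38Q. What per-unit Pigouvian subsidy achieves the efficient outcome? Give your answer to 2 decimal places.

Social marginal benefit = demand + MEB = 129.19 - 3.14Q.
Set SMB = MC: 129.19 - 3.14Q = 5.93 + 1.06Q → Q* = 29.3476.
The Pigouvian subsidy equals MEB at Q*: 11.27 + 0.38×29.3476 = 22.4221.

subsidy = $22.42 per unit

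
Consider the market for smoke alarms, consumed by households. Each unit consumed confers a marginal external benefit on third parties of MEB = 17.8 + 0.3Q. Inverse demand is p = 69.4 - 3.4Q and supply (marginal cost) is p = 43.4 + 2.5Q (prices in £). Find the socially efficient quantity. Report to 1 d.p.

Social marginal benefit = demand + MEB = 87.2 - 3.1Q.
Set SMB = MC: 87.2 - 3.1Q = 43.4 + 2.5Q → Q* = 7.8214.

Q* = 7.8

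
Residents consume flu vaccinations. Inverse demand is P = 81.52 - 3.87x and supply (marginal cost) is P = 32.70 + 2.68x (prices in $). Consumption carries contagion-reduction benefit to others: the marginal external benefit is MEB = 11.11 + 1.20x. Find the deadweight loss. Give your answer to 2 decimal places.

DWL = $37.59

Market equilibrium (private): 32.70 + 2.68x = 81.52 - 3.87x → x_m = 7.4534.
Social marginal benefit = demand + MEB = 92.63 - 2.67x.
Set SMB = MC: 92.63 - 2.67x = 32.70 + 2.68x → x* = 11.2019.
Height of the DWL triangle at x_m is SMB(x_m) − MC(x_m) = MEB(x_m) = 20.0541.
DWL = ½ × 3.7485 × 20.0541 = 37.5864.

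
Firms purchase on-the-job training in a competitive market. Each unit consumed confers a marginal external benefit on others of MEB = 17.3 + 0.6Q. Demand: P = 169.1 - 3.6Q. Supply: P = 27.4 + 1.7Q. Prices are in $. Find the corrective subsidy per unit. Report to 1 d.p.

subsidy = $37.6 per unit

Social marginal benefit = demand + MEB = 186.4 - 3.0Q.
Set SMB = MC: 186.4 - 3.0Q = 27.4 + 1.7Q → Q* = 33.8298.
The Pigouvian subsidy equals MEB at Q*: 17.3 + 0.6×33.8298 = 37.5979.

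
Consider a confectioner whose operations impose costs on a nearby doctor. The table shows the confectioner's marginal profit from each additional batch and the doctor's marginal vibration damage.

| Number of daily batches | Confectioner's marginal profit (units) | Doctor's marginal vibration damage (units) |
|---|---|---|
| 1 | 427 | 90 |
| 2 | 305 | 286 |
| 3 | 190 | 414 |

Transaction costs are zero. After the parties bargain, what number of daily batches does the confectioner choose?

Bargaining reaches the level where marginal profit last exceeds marginal vibration damage.
That holds through level 2 (305 ≥ 286) but not at 3 (190 < 414).

2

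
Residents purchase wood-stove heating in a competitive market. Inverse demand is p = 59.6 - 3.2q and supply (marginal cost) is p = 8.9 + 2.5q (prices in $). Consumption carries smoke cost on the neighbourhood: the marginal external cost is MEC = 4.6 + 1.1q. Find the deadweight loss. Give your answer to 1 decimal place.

Market equilibrium (private): 8.9 + 2.5q = 59.6 - 3.2q → q_m = 8.8947.
Social marginal benefit = demand − MEC = 55.0 - 4.3q.
Set SMB = MC: 55.0 - 4.3q = 8.9 + 2.5q → q* = 6.7794.
The welfare-loss triangle has base |q_m − q*| and height MEC(q_m) (the vertical gap between SMB and MC is zero at q* and MEC at q_m).
DWL = ½ × 2.1153 × 14.3842 = 15.2134.

DWL = $15.2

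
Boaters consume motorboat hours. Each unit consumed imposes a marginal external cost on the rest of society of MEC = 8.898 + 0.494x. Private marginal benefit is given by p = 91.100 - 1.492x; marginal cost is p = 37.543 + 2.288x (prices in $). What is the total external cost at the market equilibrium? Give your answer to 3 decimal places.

$175.656

Market equilibrium (private): 37.543 + 2.288x = 91.100 - 1.492x → x_m = 14.1685.
Total external cost = ∫₀^{x_m} (8.898 + 0.494x) dx = 8.898×14.1685 + ½×0.494×14.1685² = 175.6557.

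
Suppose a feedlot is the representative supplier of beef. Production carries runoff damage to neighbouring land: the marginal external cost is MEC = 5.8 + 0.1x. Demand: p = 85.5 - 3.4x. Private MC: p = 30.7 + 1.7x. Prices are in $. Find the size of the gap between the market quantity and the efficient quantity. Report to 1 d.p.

Market equilibrium (private): 30.7 + 1.7x = 85.5 - 3.4x → x_m = 10.7451.
Social marginal cost = private MC + MEC = 36.5 + 1.8x.
Set SMC = demand: 36.5 + 1.8x = 85.5 - 3.4x → x* = 9.4231.
Gap = |10.7451 − 9.4231| = 1.3220.

1.3 units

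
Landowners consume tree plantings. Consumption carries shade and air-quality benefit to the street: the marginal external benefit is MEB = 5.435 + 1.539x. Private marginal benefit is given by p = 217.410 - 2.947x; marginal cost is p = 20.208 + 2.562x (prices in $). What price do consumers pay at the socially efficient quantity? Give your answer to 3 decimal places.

Social marginal benefit = demand + MEB = 222.845 - 1.408x.
Set SMB = MC: 222.845 - 1.408x = 20.208 + 2.562x → x* = 51.0421.
Consumer price on the demand curve at x*: 217.410 − 2.947×51.0421 = 66.9889.

P = $66.989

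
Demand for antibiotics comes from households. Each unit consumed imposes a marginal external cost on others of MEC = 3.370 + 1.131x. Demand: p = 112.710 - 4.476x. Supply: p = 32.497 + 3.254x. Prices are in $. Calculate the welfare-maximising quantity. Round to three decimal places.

x* = 8.672

Social marginal benefit = demand − MEC = 109.340 - 5.607x.
Set SMB = MC: 109.340 - 5.607x = 32.497 + 3.254x → x* = 8.6720.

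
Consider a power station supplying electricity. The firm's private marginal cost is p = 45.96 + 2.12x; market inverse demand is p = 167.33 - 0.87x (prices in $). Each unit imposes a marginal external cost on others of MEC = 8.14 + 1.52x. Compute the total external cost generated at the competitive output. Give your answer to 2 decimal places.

$1582.68

Market equilibrium (private): 45.96 + 2.12x = 167.33 - 0.87x → x_m = 40.5920.
Total external cost = ∫₀^{x_m} (8.14 + 1.52x) dx = 8.14×40.5920 + ½×1.52×40.5920² = 1582.6788.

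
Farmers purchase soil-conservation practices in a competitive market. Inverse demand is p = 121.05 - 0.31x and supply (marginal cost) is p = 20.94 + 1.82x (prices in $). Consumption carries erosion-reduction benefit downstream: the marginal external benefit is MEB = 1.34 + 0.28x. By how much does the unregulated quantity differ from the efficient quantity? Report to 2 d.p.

Market equilibrium (private): 20.94 + 1.82x = 121.05 - 0.31x → x_m = 47.0000.
Social marginal benefit = demand + MEB = 122.39 - 0.03x.
Set SMB = MC: 122.39 - 0.03x = 20.94 + 1.82x → x* = 54.8378.
Gap = |47.0000 − 54.8378| = 7.8378.

7.84 units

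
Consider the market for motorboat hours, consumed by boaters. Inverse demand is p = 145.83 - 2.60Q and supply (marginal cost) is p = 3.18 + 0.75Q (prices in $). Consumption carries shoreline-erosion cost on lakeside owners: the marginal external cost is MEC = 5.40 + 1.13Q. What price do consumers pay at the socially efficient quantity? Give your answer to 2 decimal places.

P = $66.18

Social marginal benefit = demand − MEC = 140.43 - 3.73Q.
Set SMB = MC: 140.43 - 3.73Q = 3.18 + 0.75Q → Q* = 30.6362.
Consumer price on the demand curve at Q*: 145.83 − 2.60×30.6362 = 66.1759.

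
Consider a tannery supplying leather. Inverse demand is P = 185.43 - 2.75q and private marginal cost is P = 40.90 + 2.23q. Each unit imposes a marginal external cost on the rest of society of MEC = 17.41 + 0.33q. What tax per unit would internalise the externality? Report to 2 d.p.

tax = 25.31 per unit

Social marginal cost = private MC + MEC = 58.31 + 2.56q.
Set SMC = demand: 58.31 + 2.56q = 185.43 - 2.75q → q* = 23.9397.
The Pigouvian tax equals MEC at q*: 17.41 + 0.33×23.9397 = 25.3101.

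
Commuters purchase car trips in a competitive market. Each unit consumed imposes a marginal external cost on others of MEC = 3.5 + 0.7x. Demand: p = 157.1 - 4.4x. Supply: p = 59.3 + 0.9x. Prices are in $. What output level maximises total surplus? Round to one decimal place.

x* = 15.7

Social marginal benefit = demand − MEC = 153.6 - 5.1x.
Set SMB = MC: 153.6 - 5.1x = 59.3 + 0.9x → x* = 15.7167.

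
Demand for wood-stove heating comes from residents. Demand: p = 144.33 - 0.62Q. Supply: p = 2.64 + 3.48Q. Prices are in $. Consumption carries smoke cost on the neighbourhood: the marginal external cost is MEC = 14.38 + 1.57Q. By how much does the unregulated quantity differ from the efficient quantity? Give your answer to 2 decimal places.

12.11 units

Market equilibrium (private): 2.64 + 3.48Q = 144.33 - 0.62Q → Q_m = 34.5585.
Social marginal benefit = demand − MEC = 129.95 - 2.19Q.
Set SMB = MC: 129.95 - 2.19Q = 2.64 + 3.48Q → Q* = 22.4533.
Gap = |34.5585 − 22.4533| = 12.1052.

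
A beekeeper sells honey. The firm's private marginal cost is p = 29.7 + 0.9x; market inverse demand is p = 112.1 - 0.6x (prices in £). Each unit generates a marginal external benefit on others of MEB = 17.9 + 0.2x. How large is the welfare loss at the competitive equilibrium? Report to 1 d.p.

Market equilibrium (private): 29.7 + 0.9x = 112.1 - 0.6x → x_m = 54.9333.
Social marginal cost = private MC − MEB = 11.8 + 0.7x.
Set SMC = demand: 11.8 + 0.7x = 112.1 - 0.6x → x* = 77.1538.
The loss is the area between SMC and demand from x* to x_m; with linear curves that's a triangle of height MEB(x_m).
DWL = ½ × 22.2205 × 28.8867 = 320.9385.

DWL = £320.9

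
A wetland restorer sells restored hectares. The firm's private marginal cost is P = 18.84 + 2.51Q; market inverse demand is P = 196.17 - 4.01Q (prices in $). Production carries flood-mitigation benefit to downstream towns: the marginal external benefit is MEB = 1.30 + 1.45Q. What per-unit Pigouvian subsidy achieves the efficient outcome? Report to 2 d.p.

Social marginal cost = private MC − MEB = 17.54 + 1.06Q.
Set SMC = demand: 17.54 + 1.06Q = 196.17 - 4.01Q → Q* = 35.2327.
The Pigouvian subsidy equals MEB at Q*: 1.30 + 1.45×35.2327 = 52.3874.

subsidy = $52.39 per unit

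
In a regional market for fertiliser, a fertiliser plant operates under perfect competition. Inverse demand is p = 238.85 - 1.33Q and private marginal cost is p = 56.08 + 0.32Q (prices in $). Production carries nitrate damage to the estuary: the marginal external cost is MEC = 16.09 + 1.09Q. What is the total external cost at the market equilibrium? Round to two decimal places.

Market equilibrium (private): 56.08 + 0.32Q = 238.85 - 1.33Q → Q_m = 110.7697.
Total external cost = ∫₀^{Q_m} (16.09 + 1.09Q) dQ = 16.09×110.7697 + ½×1.09×110.7697² = 8469.3944.

$8469.39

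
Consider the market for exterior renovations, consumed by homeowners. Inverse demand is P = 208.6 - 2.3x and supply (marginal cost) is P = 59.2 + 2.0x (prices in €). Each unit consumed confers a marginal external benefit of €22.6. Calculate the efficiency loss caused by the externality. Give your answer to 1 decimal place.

Market equilibrium (private): 59.2 + 2.0x = 208.6 - 2.3x → x_m = 34.7442.
Social marginal benefit = demand + MEB = 231.2 - 2.3x.
Set SMB = MC: 231.2 - 2.3x = 59.2 + 2.0x → x* = 40.0000.
Between x* and x_m the wedge SMB − MC runs linearly from 0 to MEB(x_m), so the loss is a triangle.
DWL = ½ × 5.2558 × 22.6000 = 59.3905.

DWL = €59.4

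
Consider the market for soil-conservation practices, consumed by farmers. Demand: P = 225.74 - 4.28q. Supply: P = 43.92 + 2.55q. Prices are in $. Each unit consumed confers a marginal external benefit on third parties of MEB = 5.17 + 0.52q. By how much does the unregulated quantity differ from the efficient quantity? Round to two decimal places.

Market equilibrium (private): 43.92 + 2.55q = 225.74 - 4.28q → q_m = 26.6208.
Social marginal benefit = demand + MEB = 230.91 - 3.76q.
Set SMB = MC: 230.91 - 3.76q = 43.92 + 2.55q → q* = 29.6339.
Gap = |26.6208 − 29.6339| = 3.0131.

3.01 units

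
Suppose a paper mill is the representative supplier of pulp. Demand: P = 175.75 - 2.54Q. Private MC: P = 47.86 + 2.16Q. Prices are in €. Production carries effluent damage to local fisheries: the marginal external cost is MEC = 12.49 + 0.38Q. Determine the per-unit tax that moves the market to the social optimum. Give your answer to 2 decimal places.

tax = €21.12 per unit

Social marginal cost = private MC + MEC = 60.35 + 2.54Q.
Set SMC = demand: 60.35 + 2.54Q = 175.75 - 2.54Q → Q* = 22.7165.
The Pigouvian tax equals MEC at Q*: 12.49 + 0.38×22.7165 = 21.1223.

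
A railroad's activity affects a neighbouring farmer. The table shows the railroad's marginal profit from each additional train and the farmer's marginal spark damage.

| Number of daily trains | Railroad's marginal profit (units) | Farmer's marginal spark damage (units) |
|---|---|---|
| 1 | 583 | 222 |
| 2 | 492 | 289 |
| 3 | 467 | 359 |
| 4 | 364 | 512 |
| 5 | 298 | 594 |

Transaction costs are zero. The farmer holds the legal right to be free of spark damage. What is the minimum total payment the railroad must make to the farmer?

Efficient level: marginal profit ≥ marginal spark damage through level 3, so k* = 3.
With the farmer holding the right, the railroad must at least compensate total damage at k*: 222 + 289 + 359 = 870.

870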